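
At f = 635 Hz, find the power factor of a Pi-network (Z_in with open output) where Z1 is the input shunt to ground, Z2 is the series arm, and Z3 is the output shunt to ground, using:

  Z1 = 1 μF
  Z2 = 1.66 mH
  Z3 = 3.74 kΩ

Step 1 — Angular frequency: ω = 2π·f = 2π·635 = 3990 rad/s.
Step 2 — Component impedances:
  Z1: Z = 1/(jωC) = -j/(ω·C) = 0 - j250.6 Ω
  Z2: Z = jωL = j·3990·0.00166 = 0 + j6.623 Ω
  Z3: Z = R = 3740 Ω
Step 3 — With open output, the series arm Z2 and the output shunt Z3 appear in series to ground: Z2 + Z3 = 3740 + j6.623 Ω.
Step 4 — Parallel with input shunt Z1: Z_in = Z1 || (Z2 + Z3) = 16.73 - j249.5 Ω = 250.1∠-86.2° Ω.
Step 5 — Power factor: PF = cos(φ) = Re(Z)/|Z| = 16.725/250.11 = 0.06687.
Step 6 — Type: Im(Z) = -249.5 ⇒ leading (phase φ = -86.2°).

PF = 0.06687 (leading, φ = -86.2°)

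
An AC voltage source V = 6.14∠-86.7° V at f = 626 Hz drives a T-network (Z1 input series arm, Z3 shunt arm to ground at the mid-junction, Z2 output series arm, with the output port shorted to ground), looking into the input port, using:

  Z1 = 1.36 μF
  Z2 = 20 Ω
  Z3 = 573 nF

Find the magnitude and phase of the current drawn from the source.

Step 1 — Angular frequency: ω = 2π·f = 2π·626 = 3933 rad/s.
Step 2 — Component impedances:
  Z1: Z = 1/(jωC) = -j/(ω·C) = 0 - j186.9 Ω
  Z2: Z = R = 20 Ω
  Z3: Z = 1/(jωC) = -j/(ω·C) = 0 - j443.7 Ω
Step 3 — With the output port shorted to ground, the output series arm Z2 runs from the junction to ground; the shunt arm Z3 also runs from the junction to ground. They appear in parallel: Z3 || Z2 = 19.96 - j0.8997 Ω.
Step 4 — Series with input arm Z1: Z_in = Z1 + (Z3 || Z2) = 19.96 - j187.8 Ω = 188.9∠-83.9° Ω.
Step 5 — Source phasor: V = 6.14∠-86.7° V = 0.3534 - j6.13 V.
Step 6 — Ohm's law: I = V / Z_total = (0.3534 - j6.13) / (19.96 - j187.8) = 0.03247 - j0.001568 A.
Step 7 — Convert to polar: |I| = 0.0325 A, ∠I = -2.8°.

I = 0.0325∠-2.8° A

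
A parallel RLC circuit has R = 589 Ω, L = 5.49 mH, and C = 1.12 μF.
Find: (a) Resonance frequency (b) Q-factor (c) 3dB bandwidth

Step 1 — Resonance: ω₀ = 1/√(LC) = 1/√(0.00549·1.12e-06) = 1.275e+04 rad/s.
Step 2 — f₀ = ω₀/(2π) = 2030 Hz.
Step 3 — Parallel Q: Q = R/(ω₀L) = 589/(1.275e+04·0.00549) = 8.413.
Step 4 — Bandwidth: Δω = ω₀/Q = 1516 rad/s; BW = Δω/(2π) = 241.3 Hz.

(a) f₀ = 2030 Hz  (b) Q = 8.413  (c) BW = 241.3 Hz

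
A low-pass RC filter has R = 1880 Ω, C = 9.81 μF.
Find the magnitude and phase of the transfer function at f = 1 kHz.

Step 1 — Angular frequency: ω = 2π·1000 = 6283 rad/s.
Step 2 — Transfer function: H(jω) = 1/(1 + jωRC).
Step 3 — Denominator: 1 + jωRC = 1 + j·6283·1880·9.81e-06 = 1 + j115.9.
Step 4 — H = 7.447e-05 - j0.008629.
Step 5 — Magnitude: |H| = 0.008629 (-41.3 dB); phase: φ = -89.5°.

|H| = 0.008629 (-41.3 dB), φ = -89.5°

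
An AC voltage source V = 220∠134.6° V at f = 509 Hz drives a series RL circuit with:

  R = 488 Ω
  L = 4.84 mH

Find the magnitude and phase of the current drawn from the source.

Step 1 — Angular frequency: ω = 2π·f = 2π·509 = 3198 rad/s.
Step 2 — Component impedances:
  R: Z = R = 488 Ω
  L: Z = jωL = j·3198·0.00484 = 0 + j15.48 Ω
Step 3 — Series combination: Z_total = R + L = 488 + j15.48 Ω = 488.2∠1.8° Ω.
Step 4 — Source phasor: V = 220∠134.6° V = -154.5 + j156.6 V.
Step 5 — Ohm's law: I = V / Z_total = (-154.5 + j156.6) / (488 + j15.48) = -0.3061 + j0.3307 A.
Step 6 — Convert to polar: |I| = 0.4506 A, ∠I = 132.8°.

I = 0.4506∠132.8° A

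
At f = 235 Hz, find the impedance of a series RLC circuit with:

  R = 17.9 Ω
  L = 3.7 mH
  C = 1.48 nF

Step 1 — Angular frequency: ω = 2π·f = 2π·235 = 1477 rad/s.
Step 2 — Component impedances:
  R: Z = R = 17.9 Ω
  L: Z = jωL = j·1477·0.0037 = 0 + j5.463 Ω
  C: Z = 1/(jωC) = -j/(ω·C) = 0 - j4.576e+05 Ω
Step 3 — Series combination: Z_total = R + L + C = 17.9 - j4.576e+05 Ω = 4.576e+05∠-90.0° Ω.

Z = 17.9 - j4.576e+05 Ω = 4.576e+05∠-90.0° Ω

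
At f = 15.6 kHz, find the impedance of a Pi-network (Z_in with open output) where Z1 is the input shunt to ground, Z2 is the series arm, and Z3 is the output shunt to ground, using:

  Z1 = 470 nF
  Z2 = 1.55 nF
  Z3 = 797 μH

Step 1 — Angular frequency: ω = 2π·f = 2π·1.56e+04 = 9.802e+04 rad/s.
Step 2 — Component impedances:
  Z1: Z = 1/(jωC) = -j/(ω·C) = 0 - j21.71 Ω
  Z2: Z = 1/(jωC) = -j/(ω·C) = 0 - j6582 Ω
  Z3: Z = jωL = j·9.802e+04·0.000797 = 0 + j78.12 Ω
Step 3 — With open output, the series arm Z2 and the output shunt Z3 appear in series to ground: Z2 + Z3 = 0 - j6504 Ω.
Step 4 — Parallel with input shunt Z1: Z_in = Z1 || (Z2 + Z3) = 0 - j21.63 Ω = 21.63∠-90.0° Ω.

Z = 0 - j21.63 Ω = 21.63∠-90.0° Ω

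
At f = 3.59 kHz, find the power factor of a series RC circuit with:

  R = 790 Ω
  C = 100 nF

Step 1 — Angular frequency: ω = 2π·f = 2π·3590 = 2.256e+04 rad/s.
Step 2 — Component impedances:
  R: Z = R = 790 Ω
  C: Z = 1/(jωC) = -j/(ω·C) = 0 - j443.3 Ω
Step 3 — Series combination: Z_total = R + C = 790 - j443.3 Ω = 905.9∠-29.3° Ω.
Step 4 — Power factor: PF = cos(φ) = Re(Z)/|Z| = 790/905.9 = 0.8721.
Step 5 — Type: Im(Z) = -443.3 ⇒ leading (phase φ = -29.3°).

PF = 0.8721 (leading, φ = -29.3°)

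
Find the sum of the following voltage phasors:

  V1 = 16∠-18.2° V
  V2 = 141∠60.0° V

Step 1 — Convert each phasor to rectangular form:
  V1 = 16·(cos(-18.2°) + j·sin(-18.2°)) = 15.2 - j4.997 V
  V2 = 141·(cos(60.0°) + j·sin(60.0°)) = 70.5 + j122.1 V
Step 2 — Sum components: V_total = 85.7 + j117.1 V.
Step 3 — Convert to polar: |V_total| = 145.1 V, ∠V_total = 53.8°.

V_total = 145.1∠53.8° V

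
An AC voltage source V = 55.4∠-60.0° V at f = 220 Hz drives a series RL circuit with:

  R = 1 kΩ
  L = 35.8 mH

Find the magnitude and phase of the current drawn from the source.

Step 1 — Angular frequency: ω = 2π·f = 2π·220 = 1382 rad/s.
Step 2 — Component impedances:
  R: Z = R = 1000 Ω
  L: Z = jωL = j·1382·0.0358 = 0 + j49.49 Ω
Step 3 — Series combination: Z_total = R + L = 1000 + j49.49 Ω = 1001∠2.8° Ω.
Step 4 — Source phasor: V = 55.4∠-60.0° V = 27.7 - j47.98 V.
Step 5 — Ohm's law: I = V / Z_total = (27.7 - j47.98) / (1000 + j49.49) = 0.02526 - j0.04923 A.
Step 6 — Convert to polar: |I| = 0.05533 A, ∠I = -62.8°.

I = 0.05533∠-62.8° A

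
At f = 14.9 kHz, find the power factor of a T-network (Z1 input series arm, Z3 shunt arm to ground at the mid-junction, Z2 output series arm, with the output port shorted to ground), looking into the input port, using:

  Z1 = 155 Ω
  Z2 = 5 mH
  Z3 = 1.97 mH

Step 1 — Angular frequency: ω = 2π·f = 2π·1.49e+04 = 9.362e+04 rad/s.
Step 2 — Component impedances:
  Z1: Z = R = 155 Ω
  Z2: Z = jωL = j·9.362e+04·0.005 = 0 + j468.1 Ω
  Z3: Z = jωL = j·9.362e+04·0.00197 = 0 + j184.4 Ω
Step 3 — With the output port shorted to ground, the output series arm Z2 runs from the junction to ground; the shunt arm Z3 also runs from the junction to ground. They appear in parallel: Z3 || Z2 = 0 + j132.3 Ω.
Step 4 — Series with input arm Z1: Z_in = Z1 + (Z3 || Z2) = 155 + j132.3 Ω = 203.8∠40.5° Ω.
Step 5 — Power factor: PF = cos(φ) = Re(Z)/|Z| = 155/203.79 = 0.7606.
Step 6 — Type: Im(Z) = 132.3 ⇒ lagging (phase φ = 40.5°).

PF = 0.7606 (lagging, φ = 40.5°)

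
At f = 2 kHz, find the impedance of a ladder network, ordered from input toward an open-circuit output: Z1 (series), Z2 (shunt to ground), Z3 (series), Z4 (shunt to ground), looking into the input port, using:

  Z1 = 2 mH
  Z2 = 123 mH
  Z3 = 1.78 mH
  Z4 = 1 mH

Step 1 — Angular frequency: ω = 2π·f = 2π·2000 = 1.257e+04 rad/s.
Step 2 — Component impedances:
  Z1: Z = jωL = j·1.257e+04·0.002 = 0 + j25.13 Ω
  Z2: Z = jωL = j·1.257e+04·0.123 = 0 + j1546 Ω
  Z3: Z = jωL = j·1.257e+04·0.00178 = 0 + j22.37 Ω
  Z4: Z = jωL = j·1.257e+04·0.001 = 0 + j12.57 Ω
Step 3 — Ladder network (open output): work backward from the far end, alternating series and parallel combinations. Z_in = 0 + j59.3 Ω = 59.3∠90.0° Ω.

Z = 0 + j59.3 Ω = 59.3∠90.0° Ω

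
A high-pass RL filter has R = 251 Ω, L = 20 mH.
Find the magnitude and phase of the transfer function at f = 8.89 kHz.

Step 1 — Angular frequency: ω = 2π·8890 = 5.586e+04 rad/s.
Step 2 — Transfer function: H(jω) = jωL/(R + jωL).
Step 3 — Numerator jωL = j·1117; denominator R + jωL = 251 + j1117.
Step 4 — H = 0.9519 + j0.2139.
Step 5 — Magnitude: |H| = 0.9757 (-0.2 dB); phase: φ = 12.7°.

|H| = 0.9757 (-0.2 dB), φ = 12.7°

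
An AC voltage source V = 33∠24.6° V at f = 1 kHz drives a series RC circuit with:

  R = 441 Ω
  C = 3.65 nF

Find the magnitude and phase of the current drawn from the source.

Step 1 — Angular frequency: ω = 2π·f = 2π·1000 = 6283 rad/s.
Step 2 — Component impedances:
  R: Z = R = 441 Ω
  C: Z = 1/(jωC) = -j/(ω·C) = 0 - j4.36e+04 Ω
Step 3 — Series combination: Z_total = R + C = 441 - j4.36e+04 Ω = 4.361e+04∠-89.4° Ω.
Step 4 — Source phasor: V = 33∠24.6° V = 30 + j13.74 V.
Step 5 — Ohm's law: I = V / Z_total = (30 + j13.74) / (441 - j4.36e+04) = -0.0003081 + j0.0006912 A.
Step 6 — Convert to polar: |I| = 0.0007568 A, ∠I = 114.0°.

I = 0.0007568∠114.0° A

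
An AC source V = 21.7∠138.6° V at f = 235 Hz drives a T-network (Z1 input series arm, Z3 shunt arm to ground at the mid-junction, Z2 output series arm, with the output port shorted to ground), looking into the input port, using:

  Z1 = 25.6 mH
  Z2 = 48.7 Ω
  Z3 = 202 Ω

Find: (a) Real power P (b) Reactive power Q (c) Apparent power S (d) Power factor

Step 1 — Angular frequency: ω = 2π·f = 2π·235 = 1477 rad/s.
Step 2 — Component impedances:
  Z1: Z = jωL = j·1477·0.0256 = 0 + j37.8 Ω
  Z2: Z = R = 48.7 Ω
  Z3: Z = R = 202 Ω
Step 3 — With the output port shorted to ground, the output series arm Z2 runs from the junction to ground; the shunt arm Z3 also runs from the junction to ground. They appear in parallel: Z3 || Z2 = 39.24 Ω.
Step 4 — Series with input arm Z1: Z_in = Z1 + (Z3 || Z2) = 39.24 + j37.8 Ω = 54.48∠43.9° Ω.
Step 5 — Source phasor: V = 21.7∠138.6° V = -16.28 + j14.35 V.
Step 6 — Current: I = V / Z = -0.03243 + j0.397 A = 0.3983∠94.7° A.
Step 7 — Complex power: S = V·I* = 6.224 + j5.996 VA.
Step 8 — Real power: P = Re(S) = 6.224 W.
Step 9 — Reactive power: Q = Im(S) = 5.996 VAR.
Step 10 — Apparent power: |S| = 8.643 VA.
Step 11 — Power factor: PF = P/|S| = 0.7202 (lagging).

(a) P = 6.224 W  (b) Q = 5.996 VAR  (c) S = 8.643 VA  (d) PF = 0.7202 (lagging)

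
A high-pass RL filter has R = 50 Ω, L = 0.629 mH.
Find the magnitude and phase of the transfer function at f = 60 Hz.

Step 1 — Angular frequency: ω = 2π·60 = 377 rad/s.
Step 2 — Transfer function: H(jω) = jωL/(R + jωL).
Step 3 — Numerator jωL = j·0.2371; denominator R + jωL = 50 + j0.2371.
Step 4 — H = 2.249e-05 + j0.004742.
Step 5 — Magnitude: |H| = 0.004742 (-46.5 dB); phase: φ = 89.7°.

|H| = 0.004742 (-46.5 dB), φ = 89.7°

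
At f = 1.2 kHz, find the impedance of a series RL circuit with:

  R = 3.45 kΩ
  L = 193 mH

Step 1 — Angular frequency: ω = 2π·f = 2π·1200 = 7540 rad/s.
Step 2 — Component impedances:
  R: Z = R = 3450 Ω
  L: Z = jωL = j·7540·0.193 = 0 + j1455 Ω
Step 3 — Series combination: Z_total = R + L = 3450 + j1455 Ω = 3744∠22.9° Ω.

Z = 3450 + j1455 Ω = 3744∠22.9° Ω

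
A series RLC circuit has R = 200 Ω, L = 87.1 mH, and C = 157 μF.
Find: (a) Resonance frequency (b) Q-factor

Step 1 — Resonance condition Im(Z)=0 gives ω₀ = 1/√(LC).
Step 2 — ω₀ = 1/√(0.0871·0.000157) = 270.4 rad/s.
Step 3 — f₀ = ω₀/(2π) = 43.04 Hz.
Step 4 — Series Q: Q = ω₀L/R = 270.4·0.0871/200 = 0.1178.

(a) f₀ = 43.04 Hz  (b) Q = 0.1178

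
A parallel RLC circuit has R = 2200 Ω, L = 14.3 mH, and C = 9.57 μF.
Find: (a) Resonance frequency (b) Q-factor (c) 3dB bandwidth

Step 1 — Resonance: ω₀ = 1/√(LC) = 1/√(0.0143·9.57e-06) = 2703 rad/s.
Step 2 — f₀ = ω₀/(2π) = 430.2 Hz.
Step 3 — Parallel Q: Q = R/(ω₀L) = 2200/(2703·0.0143) = 56.91.
Step 4 — Bandwidth: Δω = ω₀/Q = 47.5 rad/s; BW = Δω/(2π) = 7.559 Hz.

(a) f₀ = 430.2 Hz  (b) Q = 56.91  (c) BW = 7.559 Hz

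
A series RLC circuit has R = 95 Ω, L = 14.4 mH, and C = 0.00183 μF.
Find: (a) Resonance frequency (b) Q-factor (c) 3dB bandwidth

Step 1 — Resonance condition Im(Z)=0 gives ω₀ = 1/√(LC).
Step 2 — ω₀ = 1/√(0.0144·1.83e-09) = 1.948e+05 rad/s.
Step 3 — f₀ = ω₀/(2π) = 3.1e+04 Hz.
Step 4 — Series Q: Q = ω₀L/R = 1.948e+05·0.0144/95 = 29.53.
Step 5 — 3dB bandwidth: Δω = ω₀/Q = 6597 rad/s; BW = Δω/(2π) = 1050 Hz.

(a) f₀ = 3.1e+04 Hz  (b) Q = 29.53  (c) BW = 1050 Hz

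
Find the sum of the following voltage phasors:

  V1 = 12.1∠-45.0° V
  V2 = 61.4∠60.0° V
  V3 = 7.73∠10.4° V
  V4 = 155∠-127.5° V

Step 1 — Convert each phasor to rectangular form:
  V1 = 12.1·(cos(-45.0°) + j·sin(-45.0°)) = 8.556 - j8.556 V
  V2 = 61.4·(cos(60.0°) + j·sin(60.0°)) = 30.7 + j53.17 V
  V3 = 7.73·(cos(10.4°) + j·sin(10.4°)) = 7.603 + j1.395 V
  V4 = 155·(cos(-127.5°) + j·sin(-127.5°)) = -94.36 - j123 V
Step 2 — Sum components: V_total = -47.5 - j76.96 V.
Step 3 — Convert to polar: |V_total| = 90.43 V, ∠V_total = -121.7°.

V_total = 90.43∠-121.7° V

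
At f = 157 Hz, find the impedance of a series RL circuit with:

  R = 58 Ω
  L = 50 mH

Step 1 — Angular frequency: ω = 2π·f = 2π·157 = 986.5 rad/s.
Step 2 — Component impedances:
  R: Z = R = 58 Ω
  L: Z = jωL = j·986.5·0.05 = 0 + j49.32 Ω
Step 3 — Series combination: Z_total = R + L = 58 + j49.32 Ω = 76.14∠40.4° Ω.

Z = 58 + j49.32 Ω = 76.14∠40.4° Ω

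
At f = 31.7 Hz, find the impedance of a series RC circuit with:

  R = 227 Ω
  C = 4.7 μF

Step 1 — Angular frequency: ω = 2π·f = 2π·31.7 = 199.2 rad/s.
Step 2 — Component impedances:
  R: Z = R = 227 Ω
  C: Z = 1/(jωC) = -j/(ω·C) = 0 - j1068 Ω
Step 3 — Series combination: Z_total = R + C = 227 - j1068 Ω = 1092∠-78.0° Ω.

Z = 227 - j1068 Ω = 1092∠-78.0° Ω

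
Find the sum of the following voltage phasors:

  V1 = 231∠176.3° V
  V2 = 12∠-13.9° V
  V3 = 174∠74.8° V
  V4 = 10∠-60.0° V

Step 1 — Convert each phasor to rectangular form:
  V1 = 231·(cos(176.3°) + j·sin(176.3°)) = -230.5 + j14.91 V
  V2 = 12·(cos(-13.9°) + j·sin(-13.9°)) = 11.65 - j2.883 V
  V3 = 174·(cos(74.8°) + j·sin(74.8°)) = 45.62 + j167.9 V
  V4 = 10·(cos(-60.0°) + j·sin(-60.0°)) = 5 - j8.66 V
Step 2 — Sum components: V_total = -168.2 + j171.3 V.
Step 3 — Convert to polar: |V_total| = 240.1 V, ∠V_total = 134.5°.

V_total = 240.1∠134.5° V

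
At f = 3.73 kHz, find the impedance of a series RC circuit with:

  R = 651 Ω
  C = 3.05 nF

Step 1 — Angular frequency: ω = 2π·f = 2π·3730 = 2.344e+04 rad/s.
Step 2 — Component impedances:
  R: Z = R = 651 Ω
  C: Z = 1/(jωC) = -j/(ω·C) = 0 - j1.399e+04 Ω
Step 3 — Series combination: Z_total = R + C = 651 - j1.399e+04 Ω = 1.4e+04∠-87.3° Ω.

Z = 651 - j1.399e+04 Ω = 1.4e+04∠-87.3° Ω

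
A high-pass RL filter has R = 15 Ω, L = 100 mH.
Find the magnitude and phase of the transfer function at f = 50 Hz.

Step 1 — Angular frequency: ω = 2π·50 = 314.2 rad/s.
Step 2 — Transfer function: H(jω) = jωL/(R + jωL).
Step 3 — Numerator jωL = j·31.42; denominator R + jωL = 15 + j31.42.
Step 4 — H = 0.8144 + j0.3888.
Step 5 — Magnitude: |H| = 0.9024 (-0.9 dB); phase: φ = 25.5°.

|H| = 0.9024 (-0.9 dB), φ = 25.5°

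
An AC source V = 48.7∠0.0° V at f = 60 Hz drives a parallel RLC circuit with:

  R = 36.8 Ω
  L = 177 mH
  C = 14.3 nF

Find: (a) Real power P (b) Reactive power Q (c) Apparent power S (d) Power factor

Step 1 — Angular frequency: ω = 2π·f = 2π·60 = 377 rad/s.
Step 2 — Component impedances:
  R: Z = R = 36.8 Ω
  L: Z = jωL = j·377·0.177 = 0 + j66.73 Ω
  C: Z = 1/(jωC) = -j/(ω·C) = 0 - j1.855e+05 Ω
Step 3 — Parallel combination: 1/Z_total = 1/R + 1/L + 1/C; Z_total = 28.22 + j15.56 Ω = 32.23∠28.9° Ω.
Step 4 — Source phasor: V = 48.7∠0.0° V = 48.7 V.
Step 5 — Current: I = V / Z = 1.323 - j0.7296 A = 1.511∠-28.9° A.
Step 6 — Complex power: S = V·I* = 64.45 + j35.53 VA.
Step 7 — Real power: P = Re(S) = 64.45 W.
Step 8 — Reactive power: Q = Im(S) = 35.53 VAR.
Step 9 — Apparent power: |S| = 73.59 VA.
Step 10 — Power factor: PF = P/|S| = 0.8757 (lagging).

(a) P = 64.45 W  (b) Q = 35.53 VAR  (c) S = 73.59 VA  (d) PF = 0.8757 (lagging)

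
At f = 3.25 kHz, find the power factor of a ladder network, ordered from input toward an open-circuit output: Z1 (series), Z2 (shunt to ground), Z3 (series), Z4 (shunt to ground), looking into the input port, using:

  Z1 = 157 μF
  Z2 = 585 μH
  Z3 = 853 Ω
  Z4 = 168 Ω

Step 1 — Angular frequency: ω = 2π·f = 2π·3250 = 2.042e+04 rad/s.
Step 2 — Component impedances:
  Z1: Z = 1/(jωC) = -j/(ω·C) = 0 - j0.3119 Ω
  Z2: Z = jωL = j·2.042e+04·0.000585 = 0 + j11.95 Ω
  Z3: Z = R = 853 Ω
  Z4: Z = R = 168 Ω
Step 3 — Ladder network (open output): work backward from the far end, alternating series and parallel combinations. Z_in = 0.1398 + j11.63 Ω = 11.63∠89.3° Ω.
Step 4 — Power factor: PF = cos(φ) = Re(Z)/|Z| = 0.13975/11.633 = 0.01201.
Step 5 — Type: Im(Z) = 11.63 ⇒ lagging (phase φ = 89.3°).

PF = 0.01201 (lagging, φ = 89.3°)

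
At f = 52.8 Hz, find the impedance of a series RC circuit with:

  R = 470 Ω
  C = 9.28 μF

Step 1 — Angular frequency: ω = 2π·f = 2π·52.8 = 331.8 rad/s.
Step 2 — Component impedances:
  R: Z = R = 470 Ω
  C: Z = 1/(jωC) = -j/(ω·C) = 0 - j324.8 Ω
Step 3 — Series combination: Z_total = R + C = 470 - j324.8 Ω = 571.3∠-34.6° Ω.

Z = 470 - j324.8 Ω = 571.3∠-34.6° Ω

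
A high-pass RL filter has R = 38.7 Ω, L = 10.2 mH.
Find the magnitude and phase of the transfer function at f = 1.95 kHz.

Step 1 — Angular frequency: ω = 2π·1950 = 1.225e+04 rad/s.
Step 2 — Transfer function: H(jω) = jωL/(R + jωL).
Step 3 — Numerator jωL = j·125; denominator R + jωL = 38.7 + j125.
Step 4 — H = 0.9125 + j0.2826.
Step 5 — Magnitude: |H| = 0.9552 (-0.4 dB); phase: φ = 17.2°.

|H| = 0.9552 (-0.4 dB), φ = 17.2°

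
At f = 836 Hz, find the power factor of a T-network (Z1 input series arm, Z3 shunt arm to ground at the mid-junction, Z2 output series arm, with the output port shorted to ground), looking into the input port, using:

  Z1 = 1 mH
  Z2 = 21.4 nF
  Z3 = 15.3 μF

Step 1 — Angular frequency: ω = 2π·f = 2π·836 = 5253 rad/s.
Step 2 — Component impedances:
  Z1: Z = jωL = j·5253·0.001 = 0 + j5.253 Ω
  Z2: Z = 1/(jωC) = -j/(ω·C) = 0 - j8896 Ω
  Z3: Z = 1/(jωC) = -j/(ω·C) = 0 - j12.44 Ω
Step 3 — With the output port shorted to ground, the output series arm Z2 runs from the junction to ground; the shunt arm Z3 also runs from the junction to ground. They appear in parallel: Z3 || Z2 = 0 - j12.43 Ω.
Step 4 — Series with input arm Z1: Z_in = Z1 + (Z3 || Z2) = 0 - j7.173 Ω = 7.173∠-90.0° Ω.
Step 5 — Power factor: PF = cos(φ) = Re(Z)/|Z| = 0/7.173 = 0.
Step 6 — Type: Im(Z) = -7.173 ⇒ leading (phase φ = -90.0°).

PF = 0 (leading, φ = -90.0°)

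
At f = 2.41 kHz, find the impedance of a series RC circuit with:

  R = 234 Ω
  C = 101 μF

Step 1 — Angular frequency: ω = 2π·f = 2π·2410 = 1.514e+04 rad/s.
Step 2 — Component impedances:
  R: Z = R = 234 Ω
  C: Z = 1/(jωC) = -j/(ω·C) = 0 - j0.6539 Ω
Step 3 — Series combination: Z_total = R + C = 234 - j0.6539 Ω = 234∠-0.2° Ω.

Z = 234 - j0.6539 Ω = 234∠-0.2° Ω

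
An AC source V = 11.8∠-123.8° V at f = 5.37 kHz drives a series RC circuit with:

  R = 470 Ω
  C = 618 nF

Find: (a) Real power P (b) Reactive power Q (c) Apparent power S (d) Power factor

Step 1 — Angular frequency: ω = 2π·f = 2π·5370 = 3.374e+04 rad/s.
Step 2 — Component impedances:
  R: Z = R = 470 Ω
  C: Z = 1/(jωC) = -j/(ω·C) = 0 - j47.96 Ω
Step 3 — Series combination: Z_total = R + C = 470 - j47.96 Ω = 472.4∠-5.8° Ω.
Step 4 — Source phasor: V = 11.8∠-123.8° V = -6.564 - j9.806 V.
Step 5 — Current: I = V / Z = -0.01172 - j0.02206 A = 0.02498∠-118.0° A.
Step 6 — Complex power: S = V·I* = 0.2932 - j0.02992 VA.
Step 7 — Real power: P = Re(S) = 0.2932 W.
Step 8 — Reactive power: Q = Im(S) = -0.02992 VAR.
Step 9 — Apparent power: |S| = 0.2947 VA.
Step 10 — Power factor: PF = P/|S| = 0.9948 (leading).

(a) P = 0.2932 W  (b) Q = -0.02992 VAR  (c) S = 0.2947 VA  (d) PF = 0.9948 (leading)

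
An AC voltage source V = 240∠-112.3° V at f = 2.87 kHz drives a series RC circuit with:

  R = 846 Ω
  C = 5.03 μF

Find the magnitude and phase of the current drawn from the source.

Step 1 — Angular frequency: ω = 2π·f = 2π·2870 = 1.803e+04 rad/s.
Step 2 — Component impedances:
  R: Z = R = 846 Ω
  C: Z = 1/(jωC) = -j/(ω·C) = 0 - j11.02 Ω
Step 3 — Series combination: Z_total = R + C = 846 - j11.02 Ω = 846.1∠-0.7° Ω.
Step 4 — Source phasor: V = 240∠-112.3° V = -91.07 - j222.1 V.
Step 5 — Ohm's law: I = V / Z_total = (-91.07 - j222.1) / (846 - j11.02) = -0.1042 - j0.2638 A.
Step 6 — Convert to polar: |I| = 0.2837 A, ∠I = -111.6°.

I = 0.2837∠-111.6° A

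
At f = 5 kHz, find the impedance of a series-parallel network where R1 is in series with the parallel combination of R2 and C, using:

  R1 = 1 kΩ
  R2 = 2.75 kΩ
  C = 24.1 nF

Step 1 — Angular frequency: ω = 2π·f = 2π·5000 = 3.142e+04 rad/s.
Step 2 — Component impedances:
  R1: Z = R = 1000 Ω
  R2: Z = R = 2750 Ω
  C: Z = 1/(jωC) = -j/(ω·C) = 0 - j1321 Ω
Step 3 — Parallel branch: R2 || C = 1/(1/R2 + 1/C) = 515.5 - j1073 Ω.
Step 4 — Series with R1: Z_total = R1 + (R2 || C) = 1515 - j1073 Ω = 1857∠-35.3° Ω.

Z = 1515 - j1073 Ω = 1857∠-35.3° Ω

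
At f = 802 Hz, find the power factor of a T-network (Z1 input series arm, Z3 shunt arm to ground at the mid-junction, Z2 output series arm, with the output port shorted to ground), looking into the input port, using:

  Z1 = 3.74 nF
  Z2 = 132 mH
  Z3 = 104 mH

Step 1 — Angular frequency: ω = 2π·f = 2π·802 = 5039 rad/s.
Step 2 — Component impedances:
  Z1: Z = 1/(jωC) = -j/(ω·C) = 0 - j5.306e+04 Ω
  Z2: Z = jωL = j·5039·0.132 = 0 + j665.2 Ω
  Z3: Z = jωL = j·5039·0.104 = 0 + j524.1 Ω
Step 3 — With the output port shorted to ground, the output series arm Z2 runs from the junction to ground; the shunt arm Z3 also runs from the junction to ground. They appear in parallel: Z3 || Z2 = 0 + j293.1 Ω.
Step 4 — Series with input arm Z1: Z_in = Z1 + (Z3 || Z2) = 0 - j5.277e+04 Ω = 5.277e+04∠-90.0° Ω.
Step 5 — Power factor: PF = cos(φ) = Re(Z)/|Z| = 0/5.277e+04 = 0.
Step 6 — Type: Im(Z) = -5.277e+04 ⇒ leading (phase φ = -90.0°).

PF = 0 (leading, φ = -90.0°)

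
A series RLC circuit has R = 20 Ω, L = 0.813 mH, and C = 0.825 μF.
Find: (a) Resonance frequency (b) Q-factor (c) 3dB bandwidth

Step 1 — Resonance: ω₀ = 1/√(LC) = 1/√(0.000813·8.25e-07) = 3.861e+04 rad/s.
Step 2 — f₀ = ω₀/(2π) = 6145 Hz.
Step 3 — Series Q: Q = ω₀L/R = 3.861e+04·0.000813/20 = 1.57.
Step 4 — Bandwidth: Δω = ω₀/Q = 2.46e+04 rad/s; BW = Δω/(2π) = 3915 Hz.

(a) f₀ = 6145 Hz  (b) Q = 1.57  (c) BW = 3915 Hz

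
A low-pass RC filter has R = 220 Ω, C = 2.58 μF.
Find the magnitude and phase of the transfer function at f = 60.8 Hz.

Step 1 — Angular frequency: ω = 2π·60.8 = 382 rad/s.
Step 2 — Transfer function: H(jω) = 1/(1 + jωRC).
Step 3 — Denominator: 1 + jωRC = 1 + j·382·220·2.58e-06 = 1 + j0.2168.
Step 4 — H = 0.9551 - j0.2071.
Step 5 — Magnitude: |H| = 0.9773 (-0.2 dB); phase: φ = -12.2°.

|H| = 0.9773 (-0.2 dB), φ = -12.2°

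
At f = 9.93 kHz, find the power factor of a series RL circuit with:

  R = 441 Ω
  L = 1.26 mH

Step 1 — Angular frequency: ω = 2π·f = 2π·9930 = 6.239e+04 rad/s.
Step 2 — Component impedances:
  R: Z = R = 441 Ω
  L: Z = jωL = j·6.239e+04·0.00126 = 0 + j78.61 Ω
Step 3 — Series combination: Z_total = R + L = 441 + j78.61 Ω = 448∠10.1° Ω.
Step 4 — Power factor: PF = cos(φ) = Re(Z)/|Z| = 441/447.95 = 0.9845.
Step 5 — Type: Im(Z) = 78.61 ⇒ lagging (phase φ = 10.1°).

PF = 0.9845 (lagging, φ = 10.1°)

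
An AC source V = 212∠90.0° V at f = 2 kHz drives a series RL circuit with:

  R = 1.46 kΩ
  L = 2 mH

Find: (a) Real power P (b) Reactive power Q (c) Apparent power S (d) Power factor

Step 1 — Angular frequency: ω = 2π·f = 2π·2000 = 1.257e+04 rad/s.
Step 2 — Component impedances:
  R: Z = R = 1460 Ω
  L: Z = jωL = j·1.257e+04·0.002 = 0 + j25.13 Ω
Step 3 — Series combination: Z_total = R + L = 1460 + j25.13 Ω = 1460∠1.0° Ω.
Step 4 — Source phasor: V = 212∠90.0° V = 0 + j212 V.
Step 5 — Current: I = V / Z = 0.002499 + j0.1452 A = 0.1452∠89.0° A.
Step 6 — Complex power: S = V·I* = 30.77 + j0.5298 VA.
Step 7 — Real power: P = Re(S) = 30.77 W.
Step 8 — Reactive power: Q = Im(S) = 0.5298 VAR.
Step 9 — Apparent power: |S| = 30.78 VA.
Step 10 — Power factor: PF = P/|S| = 0.9999 (lagging).

(a) P = 30.77 W  (b) Q = 0.5298 VAR  (c) S = 30.78 VA  (d) PF = 0.9999 (lagging)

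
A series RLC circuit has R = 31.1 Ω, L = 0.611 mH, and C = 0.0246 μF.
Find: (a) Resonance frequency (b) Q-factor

Step 1 — Resonance condition Im(Z)=0 gives ω₀ = 1/√(LC).
Step 2 — ω₀ = 1/√(0.000611·2.46e-08) = 2.579e+05 rad/s.
Step 3 — f₀ = ω₀/(2π) = 4.105e+04 Hz.
Step 4 — Series Q: Q = ω₀L/R = 2.579e+05·0.000611/31.1 = 5.067.

(a) f₀ = 4.105e+04 Hz  (b) Q = 5.067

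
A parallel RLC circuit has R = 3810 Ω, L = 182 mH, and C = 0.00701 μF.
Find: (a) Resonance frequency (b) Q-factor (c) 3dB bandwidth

Step 1 — Resonance: ω₀ = 1/√(LC) = 1/√(0.182·7.01e-09) = 2.8e+04 rad/s.
Step 2 — f₀ = ω₀/(2π) = 4456 Hz.
Step 3 — Parallel Q: Q = R/(ω₀L) = 3810/(2.8e+04·0.182) = 0.7477.
Step 4 — Bandwidth: Δω = ω₀/Q = 3.744e+04 rad/s; BW = Δω/(2π) = 5959 Hz.

(a) f₀ = 4456 Hz  (b) Q = 0.7477  (c) BW = 5959 Hz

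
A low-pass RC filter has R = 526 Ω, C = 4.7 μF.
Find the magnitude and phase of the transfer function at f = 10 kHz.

Step 1 — Angular frequency: ω = 2π·1e+04 = 6.283e+04 rad/s.
Step 2 — Transfer function: H(jω) = 1/(1 + jωRC).
Step 3 — Denominator: 1 + jωRC = 1 + j·6.283e+04·526·4.7e-06 = 1 + j155.3.
Step 4 — H = 4.144e-05 - j0.006438.
Step 5 — Magnitude: |H| = 0.006438 (-43.8 dB); phase: φ = -89.6°.

|H| = 0.006438 (-43.8 dB), φ = -89.6°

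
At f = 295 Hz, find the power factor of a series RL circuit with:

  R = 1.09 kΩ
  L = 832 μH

Step 1 — Angular frequency: ω = 2π·f = 2π·295 = 1854 rad/s.
Step 2 — Component impedances:
  R: Z = R = 1090 Ω
  L: Z = jωL = j·1854·0.000832 = 0 + j1.542 Ω
Step 3 — Series combination: Z_total = R + L = 1090 + j1.542 Ω = 1090∠0.1° Ω.
Step 4 — Power factor: PF = cos(φ) = Re(Z)/|Z| = 1090/1090 = 1.
Step 5 — Type: Im(Z) = 1.542 ⇒ lagging (phase φ = 0.1°).

PF = 1 (lagging, φ = 0.1°)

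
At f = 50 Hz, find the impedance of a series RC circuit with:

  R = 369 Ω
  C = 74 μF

Step 1 — Angular frequency: ω = 2π·f = 2π·50 = 314.2 rad/s.
Step 2 — Component impedances:
  R: Z = R = 369 Ω
  C: Z = 1/(jωC) = -j/(ω·C) = 0 - j43.01 Ω
Step 3 — Series combination: Z_total = R + C = 369 - j43.01 Ω = 371.5∠-6.6° Ω.

Z = 369 - j43.01 Ω = 371.5∠-6.6° Ω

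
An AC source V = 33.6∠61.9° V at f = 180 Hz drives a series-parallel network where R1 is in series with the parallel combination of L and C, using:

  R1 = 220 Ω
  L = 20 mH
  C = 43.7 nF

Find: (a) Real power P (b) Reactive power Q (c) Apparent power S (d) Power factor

Step 1 — Angular frequency: ω = 2π·f = 2π·180 = 1131 rad/s.
Step 2 — Component impedances:
  R1: Z = R = 220 Ω
  L: Z = jωL = j·1131·0.02 = 0 + j22.62 Ω
  C: Z = 1/(jωC) = -j/(ω·C) = 0 - j2.023e+04 Ω
Step 3 — Parallel branch: L || C = 1/(1/L + 1/C) = 0 + j22.64 Ω.
Step 4 — Series with R1: Z_total = R1 + (L || C) = 220 + j22.64 Ω = 221.2∠5.9° Ω.
Step 5 — Source phasor: V = 33.6∠61.9° V = 15.83 + j29.64 V.
Step 6 — Current: I = V / Z = 0.0849 + j0.126 A = 0.1519∠56.0° A.
Step 7 — Complex power: S = V·I* = 5.078 + j0.5227 VA.
Step 8 — Real power: P = Re(S) = 5.078 W.
Step 9 — Reactive power: Q = Im(S) = 0.5227 VAR.
Step 10 — Apparent power: |S| = 5.105 VA.
Step 11 — Power factor: PF = P/|S| = 0.9947 (lagging).

(a) P = 5.078 W  (b) Q = 0.5227 VAR  (c) S = 5.105 VA  (d) PF = 0.9947 (lagging)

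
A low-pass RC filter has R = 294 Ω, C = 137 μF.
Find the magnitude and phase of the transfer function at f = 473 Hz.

Step 1 — Angular frequency: ω = 2π·473 = 2972 rad/s.
Step 2 — Transfer function: H(jω) = 1/(1 + jωRC).
Step 3 — Denominator: 1 + jωRC = 1 + j·2972·294·0.000137 = 1 + j119.7.
Step 4 — H = 6.978e-05 - j0.008353.
Step 5 — Magnitude: |H| = 0.008354 (-41.6 dB); phase: φ = -89.5°.

|H| = 0.008354 (-41.6 dB), φ = -89.5°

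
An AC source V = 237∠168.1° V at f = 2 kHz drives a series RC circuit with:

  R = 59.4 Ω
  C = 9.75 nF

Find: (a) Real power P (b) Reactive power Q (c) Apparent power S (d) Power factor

Step 1 — Angular frequency: ω = 2π·f = 2π·2000 = 1.257e+04 rad/s.
Step 2 — Component impedances:
  R: Z = R = 59.4 Ω
  C: Z = 1/(jωC) = -j/(ω·C) = 0 - j8162 Ω
Step 3 — Series combination: Z_total = R + C = 59.4 - j8162 Ω = 8162∠-89.6° Ω.
Step 4 — Source phasor: V = 237∠168.1° V = -231.9 + j48.87 V.
Step 5 — Current: I = V / Z = -0.006194 - j0.02837 A = 0.02904∠-102.3° A.
Step 6 — Complex power: S = V·I* = 0.05008 - j6.882 VA.
Step 7 — Real power: P = Re(S) = 0.05008 W.
Step 8 — Reactive power: Q = Im(S) = -6.882 VAR.
Step 9 — Apparent power: |S| = 6.882 VA.
Step 10 — Power factor: PF = P/|S| = 0.007278 (leading).

(a) P = 0.05008 W  (b) Q = -6.882 VAR  (c) S = 6.882 VA  (d) PF = 0.007278 (leading)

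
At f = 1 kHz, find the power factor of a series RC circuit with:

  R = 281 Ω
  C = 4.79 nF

Step 1 — Angular frequency: ω = 2π·f = 2π·1000 = 6283 rad/s.
Step 2 — Component impedances:
  R: Z = R = 281 Ω
  C: Z = 1/(jωC) = -j/(ω·C) = 0 - j3.323e+04 Ω
Step 3 — Series combination: Z_total = R + C = 281 - j3.323e+04 Ω = 3.323e+04∠-89.5° Ω.
Step 4 — Power factor: PF = cos(φ) = Re(Z)/|Z| = 281/33228 = 0.008457.
Step 5 — Type: Im(Z) = -3.323e+04 ⇒ leading (phase φ = -89.5°).

PF = 0.008457 (leading, φ = -89.5°)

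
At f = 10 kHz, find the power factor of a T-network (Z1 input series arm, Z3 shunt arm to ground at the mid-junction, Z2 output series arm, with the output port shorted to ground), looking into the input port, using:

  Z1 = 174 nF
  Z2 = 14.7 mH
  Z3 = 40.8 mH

Step 1 — Angular frequency: ω = 2π·f = 2π·1e+04 = 6.283e+04 rad/s.
Step 2 — Component impedances:
  Z1: Z = 1/(jωC) = -j/(ω·C) = 0 - j91.47 Ω
  Z2: Z = jωL = j·6.283e+04·0.0147 = 0 + j923.6 Ω
  Z3: Z = jωL = j·6.283e+04·0.0408 = 0 + j2564 Ω
Step 3 — With the output port shorted to ground, the output series arm Z2 runs from the junction to ground; the shunt arm Z3 also runs from the junction to ground. They appear in parallel: Z3 || Z2 = 0 + j679 Ω.
Step 4 — Series with input arm Z1: Z_in = Z1 + (Z3 || Z2) = 0 + j587.5 Ω = 587.5∠90.0° Ω.
Step 5 — Power factor: PF = cos(φ) = Re(Z)/|Z| = 0/587.5 = 0.
Step 6 — Type: Im(Z) = 587.5 ⇒ lagging (phase φ = 90.0°).

PF = 0 (lagging, φ = 90.0°)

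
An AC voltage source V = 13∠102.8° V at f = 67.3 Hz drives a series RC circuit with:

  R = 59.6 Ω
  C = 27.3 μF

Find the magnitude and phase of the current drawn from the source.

Step 1 — Angular frequency: ω = 2π·f = 2π·67.3 = 422.9 rad/s.
Step 2 — Component impedances:
  R: Z = R = 59.6 Ω
  C: Z = 1/(jωC) = -j/(ω·C) = 0 - j86.62 Ω
Step 3 — Series combination: Z_total = R + C = 59.6 - j86.62 Ω = 105.1∠-55.5° Ω.
Step 4 — Source phasor: V = 13∠102.8° V = -2.88 + j12.68 V.
Step 5 — Ohm's law: I = V / Z_total = (-2.88 + j12.68) / (59.6 - j86.62) = -0.1149 + j0.04577 A.
Step 6 — Convert to polar: |I| = 0.1236 A, ∠I = 158.3°.

I = 0.1236∠158.3° A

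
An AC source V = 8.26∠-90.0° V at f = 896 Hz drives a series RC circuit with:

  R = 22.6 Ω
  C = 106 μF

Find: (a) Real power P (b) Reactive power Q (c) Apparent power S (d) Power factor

Step 1 — Angular frequency: ω = 2π·f = 2π·896 = 5630 rad/s.
Step 2 — Component impedances:
  R: Z = R = 22.6 Ω
  C: Z = 1/(jωC) = -j/(ω·C) = 0 - j1.676 Ω
Step 3 — Series combination: Z_total = R + C = 22.6 - j1.676 Ω = 22.66∠-4.2° Ω.
Step 4 — Source phasor: V = 8.26∠-90.0° V = 0 - j8.26 V.
Step 5 — Current: I = V / Z = 0.02695 - j0.3635 A = 0.3645∠-85.8° A.
Step 6 — Complex power: S = V·I* = 3.002 - j0.2226 VA.
Step 7 — Real power: P = Re(S) = 3.002 W.
Step 8 — Reactive power: Q = Im(S) = -0.2226 VAR.
Step 9 — Apparent power: |S| = 3.011 VA.
Step 10 — Power factor: PF = P/|S| = 0.9973 (leading).

(a) P = 3.002 W  (b) Q = -0.2226 VAR  (c) S = 3.011 VA  (d) PF = 0.9973 (leading)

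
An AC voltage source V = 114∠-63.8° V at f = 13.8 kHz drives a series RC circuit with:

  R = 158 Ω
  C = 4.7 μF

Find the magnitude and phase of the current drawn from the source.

Step 1 — Angular frequency: ω = 2π·f = 2π·1.38e+04 = 8.671e+04 rad/s.
Step 2 — Component impedances:
  R: Z = R = 158 Ω
  C: Z = 1/(jωC) = -j/(ω·C) = 0 - j2.454 Ω
Step 3 — Series combination: Z_total = R + C = 158 - j2.454 Ω = 158∠-0.9° Ω.
Step 4 — Source phasor: V = 114∠-63.8° V = 50.33 - j102.3 V.
Step 5 — Ohm's law: I = V / Z_total = (50.33 - j102.3) / (158 - j2.454) = 0.3285 - j0.6423 A.
Step 6 — Convert to polar: |I| = 0.7214 A, ∠I = -62.9°.

I = 0.7214∠-62.9° A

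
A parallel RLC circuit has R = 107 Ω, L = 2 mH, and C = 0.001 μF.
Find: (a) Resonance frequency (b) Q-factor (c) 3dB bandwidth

Step 1 — Resonance: ω₀ = 1/√(LC) = 1/√(0.002·1e-09) = 7.071e+05 rad/s.
Step 2 — f₀ = ω₀/(2π) = 1.125e+05 Hz.
Step 3 — Parallel Q: Q = R/(ω₀L) = 107/(7.071e+05·0.002) = 0.07566.
Step 4 — Bandwidth: Δω = ω₀/Q = 9.346e+06 rad/s; BW = Δω/(2π) = 1.487e+06 Hz.

(a) f₀ = 1.125e+05 Hz  (b) Q = 0.07566  (c) BW = 1.487e+06 Hz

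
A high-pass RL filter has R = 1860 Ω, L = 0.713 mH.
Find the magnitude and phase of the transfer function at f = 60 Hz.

Step 1 — Angular frequency: ω = 2π·60 = 377 rad/s.
Step 2 — Transfer function: H(jω) = jωL/(R + jωL).
Step 3 — Numerator jωL = j·0.2688; denominator R + jωL = 1860 + j0.2688.
Step 4 — H = 2.088e-08 + j0.0001445.
Step 5 — Magnitude: |H| = 0.0001445 (-76.8 dB); phase: φ = 90.0°.

|H| = 0.0001445 (-76.8 dB), φ = 90.0°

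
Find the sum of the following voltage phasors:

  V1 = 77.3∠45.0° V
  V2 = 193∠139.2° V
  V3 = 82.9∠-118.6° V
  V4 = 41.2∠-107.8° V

Step 1 — Convert each phasor to rectangular form:
  V1 = 77.3·(cos(45.0°) + j·sin(45.0°)) = 54.66 + j54.66 V
  V2 = 193·(cos(139.2°) + j·sin(139.2°)) = -146.1 + j126.1 V
  V3 = 82.9·(cos(-118.6°) + j·sin(-118.6°)) = -39.68 - j72.78 V
  V4 = 41.2·(cos(-107.8°) + j·sin(-107.8°)) = -12.59 - j39.23 V
Step 2 — Sum components: V_total = -143.7 + j68.76 V.
Step 3 — Convert to polar: |V_total| = 159.3 V, ∠V_total = 154.4°.

V_total = 159.3∠154.4° V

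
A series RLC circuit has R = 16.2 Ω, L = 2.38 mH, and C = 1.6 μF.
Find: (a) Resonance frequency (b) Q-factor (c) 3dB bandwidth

Step 1 — Resonance: ω₀ = 1/√(LC) = 1/√(0.00238·1.6e-06) = 1.621e+04 rad/s.
Step 2 — f₀ = ω₀/(2π) = 2579 Hz.
Step 3 — Series Q: Q = ω₀L/R = 1.621e+04·0.00238/16.2 = 2.381.
Step 4 — Bandwidth: Δω = ω₀/Q = 6807 rad/s; BW = Δω/(2π) = 1083 Hz.

(a) f₀ = 2579 Hz  (b) Q = 2.381  (c) BW = 1083 Hz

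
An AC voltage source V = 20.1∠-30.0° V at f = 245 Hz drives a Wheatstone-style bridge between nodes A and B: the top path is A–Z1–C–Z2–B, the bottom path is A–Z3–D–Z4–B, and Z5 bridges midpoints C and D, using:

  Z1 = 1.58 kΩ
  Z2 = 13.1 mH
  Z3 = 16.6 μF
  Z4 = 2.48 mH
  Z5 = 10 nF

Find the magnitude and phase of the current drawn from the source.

Step 1 — Angular frequency: ω = 2π·f = 2π·245 = 1539 rad/s.
Step 2 — Component impedances:
  Z1: Z = R = 1580 Ω
  Z2: Z = jωL = j·1539·0.0131 = 0 + j20.17 Ω
  Z3: Z = 1/(jωC) = -j/(ω·C) = 0 - j39.13 Ω
  Z4: Z = jωL = j·1539·0.00248 = 0 + j3.818 Ω
  Z5: Z = 1/(jωC) = -j/(ω·C) = 0 - j6.496e+04 Ω
Step 3 — Bridge requires nodal analysis (the Z5 bridge couples midpoints C and D, so the two paths cannot be reduced to a simple series/parallel combination). Setting node B to ground and injecting 1 A at node A, the 3-node admittance system at A, C, D solves to V_A = Z_AB = 0.7892 - j35.31 Ω = 35.32∠-88.7° Ω.
Step 4 — Source phasor: V = 20.1∠-30.0° V = 17.41 - j10.05 V.
Step 5 — Ohm's law: I = V / Z_total = (17.41 - j10.05) / (0.7892 - j35.31) = 0.2955 + j0.4864 A.
Step 6 — Convert to polar: |I| = 0.5691 A, ∠I = 58.7°.

I = 0.5691∠58.7° A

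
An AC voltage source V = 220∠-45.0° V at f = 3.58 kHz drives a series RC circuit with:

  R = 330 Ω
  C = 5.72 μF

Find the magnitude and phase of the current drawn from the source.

Step 1 — Angular frequency: ω = 2π·f = 2π·3580 = 2.249e+04 rad/s.
Step 2 — Component impedances:
  R: Z = R = 330 Ω
  C: Z = 1/(jωC) = -j/(ω·C) = 0 - j7.772 Ω
Step 3 — Series combination: Z_total = R + C = 330 - j7.772 Ω = 330.1∠-1.3° Ω.
Step 4 — Source phasor: V = 220∠-45.0° V = 155.6 - j155.6 V.
Step 5 — Ohm's law: I = V / Z_total = (155.6 - j155.6) / (330 - j7.772) = 0.4822 - j0.46 A.
Step 6 — Convert to polar: |I| = 0.6665 A, ∠I = -43.7°.

I = 0.6665∠-43.7° A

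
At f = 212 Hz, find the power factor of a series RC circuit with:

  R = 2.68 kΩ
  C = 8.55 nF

Step 1 — Angular frequency: ω = 2π·f = 2π·212 = 1332 rad/s.
Step 2 — Component impedances:
  R: Z = R = 2680 Ω
  C: Z = 1/(jωC) = -j/(ω·C) = 0 - j8.78e+04 Ω
Step 3 — Series combination: Z_total = R + C = 2680 - j8.78e+04 Ω = 8.785e+04∠-88.3° Ω.
Step 4 — Power factor: PF = cos(φ) = Re(Z)/|Z| = 2680/8.785e+04 = 0.03051.
Step 5 — Type: Im(Z) = -8.78e+04 ⇒ leading (phase φ = -88.3°).

PF = 0.03051 (leading, φ = -88.3°)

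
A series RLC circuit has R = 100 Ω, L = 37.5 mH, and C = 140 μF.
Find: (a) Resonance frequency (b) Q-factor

Step 1 — Resonance condition Im(Z)=0 gives ω₀ = 1/√(LC).
Step 2 — ω₀ = 1/√(0.0375·0.00014) = 436.4 rad/s.
Step 3 — f₀ = ω₀/(2π) = 69.46 Hz.
Step 4 — Series Q: Q = ω₀L/R = 436.4·0.0375/100 = 0.1637.

(a) f₀ = 69.46 Hz  (b) Q = 0.1637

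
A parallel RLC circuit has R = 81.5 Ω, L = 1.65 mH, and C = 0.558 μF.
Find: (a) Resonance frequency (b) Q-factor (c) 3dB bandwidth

Step 1 — Resonance: ω₀ = 1/√(LC) = 1/√(0.00165·5.58e-07) = 3.296e+04 rad/s.
Step 2 — f₀ = ω₀/(2π) = 5245 Hz.
Step 3 — Parallel Q: Q = R/(ω₀L) = 81.5/(3.296e+04·0.00165) = 1.499.
Step 4 — Bandwidth: Δω = ω₀/Q = 2.199e+04 rad/s; BW = Δω/(2π) = 3500 Hz.

(a) f₀ = 5245 Hz  (b) Q = 1.499  (c) BW = 3500 Hz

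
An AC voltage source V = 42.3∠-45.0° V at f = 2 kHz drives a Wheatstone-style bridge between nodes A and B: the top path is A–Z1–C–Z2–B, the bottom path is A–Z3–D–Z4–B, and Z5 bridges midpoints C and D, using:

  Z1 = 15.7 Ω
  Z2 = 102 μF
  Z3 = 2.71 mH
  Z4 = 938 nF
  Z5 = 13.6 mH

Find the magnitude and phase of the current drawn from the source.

Step 1 — Angular frequency: ω = 2π·f = 2π·2000 = 1.257e+04 rad/s.
Step 2 — Component impedances:
  Z1: Z = R = 15.7 Ω
  Z2: Z = 1/(jωC) = -j/(ω·C) = 0 - j0.7802 Ω
  Z3: Z = jωL = j·1.257e+04·0.00271 = 0 + j34.05 Ω
  Z4: Z = 1/(jωC) = -j/(ω·C) = 0 - j84.84 Ω
  Z5: Z = jωL = j·1.257e+04·0.0136 = 0 + j170.9 Ω
Step 3 — Bridge requires nodal analysis (the Z5 bridge couples midpoints C and D, so the two paths cannot be reduced to a simple series/parallel combination). Setting node B to ground and injecting 1 A at node A, the 3-node admittance system at A, C, D solves to V_A = Z_AB = 15.15 - j2.499 Ω = 15.35∠-9.4° Ω.
Step 4 — Source phasor: V = 42.3∠-45.0° V = 29.91 - j29.91 V.
Step 5 — Ohm's law: I = V / Z_total = (29.91 - j29.91) / (15.15 - j2.499) = 2.239 - j1.605 A.
Step 6 — Convert to polar: |I| = 2.755 A, ∠I = -35.6°.

I = 2.755∠-35.6° A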